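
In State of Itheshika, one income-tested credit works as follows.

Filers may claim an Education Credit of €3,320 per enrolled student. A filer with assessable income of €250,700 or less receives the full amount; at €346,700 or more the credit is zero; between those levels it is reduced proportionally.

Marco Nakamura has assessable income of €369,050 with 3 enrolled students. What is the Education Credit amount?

€0

Education Credit: base = 3 × €3,320 = €9,960. €369,050 is at or above €346,700, so the credit is €0.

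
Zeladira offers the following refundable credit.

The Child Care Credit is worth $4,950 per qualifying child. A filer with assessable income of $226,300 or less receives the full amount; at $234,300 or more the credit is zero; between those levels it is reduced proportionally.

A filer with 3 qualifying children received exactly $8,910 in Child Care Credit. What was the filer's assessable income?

$229,500

Full credit = 3 × $4,950 = $14,850.
$8,910 is 8,910/14,850 of the full $14,850, so 5,940/14,850 of the $8,000 range has been used: income = $226,300 + $8,000 × 5,940/14,850 = $229,500.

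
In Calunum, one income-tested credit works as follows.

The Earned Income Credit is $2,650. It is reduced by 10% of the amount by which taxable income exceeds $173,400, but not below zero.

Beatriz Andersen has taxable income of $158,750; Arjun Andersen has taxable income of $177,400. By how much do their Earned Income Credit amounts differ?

$400

Beatriz ($158,750): Earned Income Credit: $158,750 is at or below the $173,400 threshold, so the full $2,650 applies.
Arjun ($177,400): Earned Income Credit: 10% of the $4,000 excess over $173,400 is $400; credit = $2,650 − $400 = $2,250.
Difference: |$2,650 − $2,250| = $400.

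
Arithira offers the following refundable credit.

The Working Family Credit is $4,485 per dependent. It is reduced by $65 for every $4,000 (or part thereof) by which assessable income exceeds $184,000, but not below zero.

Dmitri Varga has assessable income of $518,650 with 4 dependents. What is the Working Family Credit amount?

Working Family Credit: base = 4 × $4,485 = $17,940. income exceeds $184,000 by $334,650, which is 84 full-or-partial $4,000 increments; reduction = 84 × $65 = $5,460, leaving $12,480.

$12,480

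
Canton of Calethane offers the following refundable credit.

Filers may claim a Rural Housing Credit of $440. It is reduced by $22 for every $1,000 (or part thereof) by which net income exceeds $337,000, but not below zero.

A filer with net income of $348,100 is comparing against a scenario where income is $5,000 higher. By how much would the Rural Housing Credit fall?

$110

At $348,100 — income exceeds $337,000 by $11,100, which is 12 full-or-partial $1,000 increments; reduction = 12 × $22 = $264, leaving $176.
At $353,100 — income exceeds $337,000 by $16,100, which is 17 full-or-partial $1,000 increments; reduction = 17 × $22 = $374, leaving $66.
Lost: $176 − $66 = $110.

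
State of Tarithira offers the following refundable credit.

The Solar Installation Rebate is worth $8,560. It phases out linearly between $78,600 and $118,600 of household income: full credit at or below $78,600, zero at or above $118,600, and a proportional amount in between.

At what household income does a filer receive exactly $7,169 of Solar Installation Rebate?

$7,169 is 7,169/8,560 of the full $8,560, so 1,391/8,560 of the $40,000 range has been used: income = $78,600 + $40,000 × 1,391/8,560 = $85,100.

$85,100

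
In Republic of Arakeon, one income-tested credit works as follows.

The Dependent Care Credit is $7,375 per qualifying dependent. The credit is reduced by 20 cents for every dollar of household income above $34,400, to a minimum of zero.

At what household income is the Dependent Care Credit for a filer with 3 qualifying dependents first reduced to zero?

Full credit = 3 × $7,375 = $22,125.
The credit falls by 20% of each dollar above $34,400, so it reaches zero when the excess is $22,125 / 20% = $110,625: income = $34,400 + $110,625 = $145,025.

$145,025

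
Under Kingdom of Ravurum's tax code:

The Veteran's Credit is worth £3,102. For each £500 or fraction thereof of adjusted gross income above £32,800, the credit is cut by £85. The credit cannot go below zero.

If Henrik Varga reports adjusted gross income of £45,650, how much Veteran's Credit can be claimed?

Veteran's Credit: income exceeds £32,800 by £12,850, which is 26 full-or-partial £500 increments; reduction = 26 × £85 = £2,210, leaving £892.

£892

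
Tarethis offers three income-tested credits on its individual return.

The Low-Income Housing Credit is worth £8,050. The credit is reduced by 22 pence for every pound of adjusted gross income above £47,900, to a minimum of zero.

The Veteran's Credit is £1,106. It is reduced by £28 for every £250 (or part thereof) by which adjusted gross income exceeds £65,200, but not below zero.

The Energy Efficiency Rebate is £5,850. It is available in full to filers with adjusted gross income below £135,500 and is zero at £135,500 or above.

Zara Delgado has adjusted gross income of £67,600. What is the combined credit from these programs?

£10,392

Low-Income Housing Credit: 22% of the £19,700 excess over £47,900 is £4,334; credit = £8,050 − £4,334 = £3,716.
Veteran's Credit: income exceeds £65,200 by £2,400, which is 10 full-or-partial £250 increments; reduction = 10 × £28 = £280, leaving £826.
Energy Efficiency Rebate: £67,600 is below the £135,500 cutoff, so the full £5,850 applies.
Total: £3,716 + £826 + £5,850 = £10,392.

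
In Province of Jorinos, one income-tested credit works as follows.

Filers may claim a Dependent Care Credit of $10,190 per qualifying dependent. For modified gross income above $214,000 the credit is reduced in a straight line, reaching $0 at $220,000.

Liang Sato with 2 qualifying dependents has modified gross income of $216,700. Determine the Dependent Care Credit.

Dependent Care Credit: base = 2 × $10,190 = $20,380. $216,700 is $2,700 into a $6,000 phase-out range, leaving 3,300/6,000 of the credit: $20,380 × 3,300/6,000 = $11,209.

$11,209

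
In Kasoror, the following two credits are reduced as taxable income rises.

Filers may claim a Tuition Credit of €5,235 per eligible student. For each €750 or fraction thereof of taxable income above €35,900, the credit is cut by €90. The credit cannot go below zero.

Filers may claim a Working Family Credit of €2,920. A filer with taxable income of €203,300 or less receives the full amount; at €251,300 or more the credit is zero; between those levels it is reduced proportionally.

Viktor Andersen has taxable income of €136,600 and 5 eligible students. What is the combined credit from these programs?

Tuition Credit: base = 5 × €5,235 = €26,175. income exceeds €35,900 by €100,700, which is 135 full-or-partial €750 increments; reduction = 135 × €90 = €12,150, leaving €14,025.
Working Family Credit: €136,600 is at or below the €203,300 threshold, so the full €2,920 applies.
Total: €14,025 + €2,920 = €16,945.

€16,945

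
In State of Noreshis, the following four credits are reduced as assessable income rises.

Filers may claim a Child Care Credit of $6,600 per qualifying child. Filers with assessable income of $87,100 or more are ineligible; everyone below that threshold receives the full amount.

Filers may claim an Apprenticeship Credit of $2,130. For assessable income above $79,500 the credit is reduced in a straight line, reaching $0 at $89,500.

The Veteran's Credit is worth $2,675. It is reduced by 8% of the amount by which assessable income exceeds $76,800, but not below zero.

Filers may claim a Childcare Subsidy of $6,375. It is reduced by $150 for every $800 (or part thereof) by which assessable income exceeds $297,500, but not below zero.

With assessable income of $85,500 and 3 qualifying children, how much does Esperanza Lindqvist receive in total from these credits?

Child Care Credit: base = 3 × $6,600 = $19,800. $85,500 is below the $87,100 cutoff, so the full $19,800 applies.
Apprenticeship Credit: $85,500 is $6,000 into a $10,000 phase-out range, leaving 4,000/10,000 of the credit: $2,130 × 4,000/10,000 = $852.
Veteran's Credit: 8% of the $8,700 excess over $76,800 is $696; credit = $2,675 − $696 = $1,979.
Childcare Subsidy: $85,500 is at or below the $297,500 threshold, so the full $6,375 applies.
Total: $19,800 + $852 + $1,979 + $6,375 = $29,006.

$29,006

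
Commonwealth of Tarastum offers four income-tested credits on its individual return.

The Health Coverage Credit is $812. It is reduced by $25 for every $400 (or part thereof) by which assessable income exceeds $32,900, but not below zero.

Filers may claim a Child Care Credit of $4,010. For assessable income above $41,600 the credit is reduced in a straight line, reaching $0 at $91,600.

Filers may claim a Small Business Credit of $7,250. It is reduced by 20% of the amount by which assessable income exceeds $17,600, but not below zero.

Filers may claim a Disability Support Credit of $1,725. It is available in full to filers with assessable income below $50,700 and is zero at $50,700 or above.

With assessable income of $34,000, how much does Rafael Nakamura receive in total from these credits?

$10,442

Health Coverage Credit: income exceeds $32,900 by $1,100, which is 3 full-or-partial $400 increments; reduction = 3 × $25 = $75, leaving $737.
Child Care Credit: $34,000 is at or below the $41,600 threshold, so the full $4,010 applies.
Small Business Credit: 20% of the $16,400 excess over $17,600 is $3,280; credit = $7,250 − $3,280 = $3,970.
Disability Support Credit: $34,000 is below the $50,700 cutoff, so the full $1,725 applies.
Total: $737 + $4,010 + $3,970 + $1,725 = $10,442.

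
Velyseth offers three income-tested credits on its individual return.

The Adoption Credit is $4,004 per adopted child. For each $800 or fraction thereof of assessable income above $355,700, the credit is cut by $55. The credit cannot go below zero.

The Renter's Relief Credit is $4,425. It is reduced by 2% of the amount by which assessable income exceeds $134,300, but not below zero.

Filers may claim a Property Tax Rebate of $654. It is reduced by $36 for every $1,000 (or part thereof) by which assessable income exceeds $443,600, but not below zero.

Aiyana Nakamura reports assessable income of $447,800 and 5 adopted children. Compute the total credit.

$14,114

Adoption Credit: base = 5 × $4,004 = $20,020. income exceeds $355,700 by $92,100, which is 116 full-or-partial $800 increments; reduction = 116 × $55 = $6,380, leaving $13,640.
Renter's Relief Credit: 2% of the $313,500 excess over $134,300 is $6,270 ≥ base, so the credit is $0.
Property Tax Rebate: income exceeds $443,600 by $4,200, which is 5 full-or-partial $1,000 increments; reduction = 5 × $36 = $180, leaving $474.
Total: $13,640 + $0 + $474 = $14,114.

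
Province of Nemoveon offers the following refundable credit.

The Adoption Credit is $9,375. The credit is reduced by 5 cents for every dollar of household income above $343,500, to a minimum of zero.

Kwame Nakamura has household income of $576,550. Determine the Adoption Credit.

Adoption Credit: 5% of the $233,050 excess over $343,500 is $11,652.50 ≥ base, so the credit is $0.

$0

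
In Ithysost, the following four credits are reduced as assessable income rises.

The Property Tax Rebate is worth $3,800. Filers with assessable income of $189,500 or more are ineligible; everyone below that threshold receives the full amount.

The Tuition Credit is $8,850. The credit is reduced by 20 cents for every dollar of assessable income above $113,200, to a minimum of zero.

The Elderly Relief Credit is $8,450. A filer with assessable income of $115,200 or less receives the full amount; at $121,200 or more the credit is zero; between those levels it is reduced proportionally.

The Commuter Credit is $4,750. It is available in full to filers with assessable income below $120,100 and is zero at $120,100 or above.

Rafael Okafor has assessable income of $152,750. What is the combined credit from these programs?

$4,740

Property Tax Rebate: $152,750 is below the $189,500 cutoff, so the full $3,800 applies.
Tuition Credit: 20% of the $39,550 excess over $113,200 is $7,910; credit = $8,850 − $7,910 = $940.
Elderly Relief Credit: $152,750 is at or above $121,200, so the credit is $0.
Commuter Credit: $152,750 meets or exceeds the $120,100 cutoff, so the credit is $0.
Total: $3,800 + $940 + $0 + $0 = $4,740.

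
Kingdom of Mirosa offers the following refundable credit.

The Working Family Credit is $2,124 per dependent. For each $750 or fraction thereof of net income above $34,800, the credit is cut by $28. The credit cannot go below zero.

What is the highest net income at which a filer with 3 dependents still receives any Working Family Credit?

Full credit = 3 × $2,124 = $6,372.
After 227 increments the reduction is 227 × $28 = $6,356, leaving $16; one more increment wipes it out. Increment 227 ends at excess 227 × $750 = $170,250, so the highest qualifying income is $34,800 + $170,250 = $205,050.

$205,050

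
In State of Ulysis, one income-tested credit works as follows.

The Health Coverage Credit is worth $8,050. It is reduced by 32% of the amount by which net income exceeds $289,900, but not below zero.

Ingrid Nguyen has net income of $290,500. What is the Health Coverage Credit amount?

Health Coverage Credit: 32% of the $600 excess over $289,900 is $192; credit = $8,050 − $192 = $7,858.

$7,858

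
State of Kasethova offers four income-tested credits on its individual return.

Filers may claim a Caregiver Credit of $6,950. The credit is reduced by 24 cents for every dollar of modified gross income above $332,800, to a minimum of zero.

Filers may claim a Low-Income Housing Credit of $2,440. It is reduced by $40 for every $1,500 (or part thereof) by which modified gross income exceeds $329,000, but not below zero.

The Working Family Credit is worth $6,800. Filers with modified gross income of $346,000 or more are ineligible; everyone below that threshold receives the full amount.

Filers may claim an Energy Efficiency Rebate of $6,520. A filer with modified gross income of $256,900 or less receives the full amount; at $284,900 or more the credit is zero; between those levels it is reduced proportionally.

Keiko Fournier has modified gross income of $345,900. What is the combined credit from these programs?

Caregiver Credit: 24% of the $13,100 excess over $332,800 is $3,144; credit = $6,950 − $3,144 = $3,806.
Low-Income Housing Credit: income exceeds $329,000 by $16,900, which is 12 full-or-partial $1,500 increments; reduction = 12 × $40 = $480, leaving $1,960.
Working Family Credit: $345,900 is below the $346,000 cutoff, so the full $6,800 applies.
Energy Efficiency Rebate: $345,900 is at or above $284,900, so the credit is $0.
Total: $3,806 + $1,960 + $6,800 + $0 = $12,566.

$12,566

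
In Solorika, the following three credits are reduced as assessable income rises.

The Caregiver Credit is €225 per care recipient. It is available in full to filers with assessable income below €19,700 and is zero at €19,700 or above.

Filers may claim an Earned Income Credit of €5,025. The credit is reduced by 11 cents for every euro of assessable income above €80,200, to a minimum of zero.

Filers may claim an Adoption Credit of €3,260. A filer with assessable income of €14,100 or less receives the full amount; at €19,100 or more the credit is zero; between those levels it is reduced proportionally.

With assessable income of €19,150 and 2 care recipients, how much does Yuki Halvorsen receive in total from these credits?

Caregiver Credit: base = 2 × €225 = €450. €19,150 is below the €19,700 cutoff, so the full €450 applies.
Earned Income Credit: €19,150 is at or below the €80,200 threshold, so the full €5,025 applies.
Adoption Credit: €19,150 is at or above €19,100, so the credit is €0.
Total: €450 + €5,025 + €0 = €5,475.

€5,475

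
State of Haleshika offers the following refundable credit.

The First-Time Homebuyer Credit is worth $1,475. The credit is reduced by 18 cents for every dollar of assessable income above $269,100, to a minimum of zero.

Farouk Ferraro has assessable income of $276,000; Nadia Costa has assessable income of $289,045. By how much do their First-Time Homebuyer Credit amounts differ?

Farouk ($276,000): First-Time Homebuyer Credit: 18% of the $6,900 excess over $269,100 is $1,242; credit = $1,475 − $1,242 = $233.
Nadia ($289,045): First-Time Homebuyer Credit: 18% of the $19,945 excess over $269,100 is $3,590.10 ≥ base, so the credit is $0.
Difference: |$233 − $0| = $233.

$233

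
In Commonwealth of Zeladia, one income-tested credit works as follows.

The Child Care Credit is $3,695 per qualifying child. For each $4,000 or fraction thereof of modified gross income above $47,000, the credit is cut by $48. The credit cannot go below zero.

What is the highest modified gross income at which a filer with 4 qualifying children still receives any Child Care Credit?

$1,275,000

Full credit = 4 × $3,695 = $14,780.
After 307 increments the reduction is 307 × $48 = $14,736, leaving $44; one more increment wipes it out. Increment 307 ends at excess 307 × $4,000 = $1,228,000, so the highest qualifying income is $47,000 + $1,228,000 = $1,275,000.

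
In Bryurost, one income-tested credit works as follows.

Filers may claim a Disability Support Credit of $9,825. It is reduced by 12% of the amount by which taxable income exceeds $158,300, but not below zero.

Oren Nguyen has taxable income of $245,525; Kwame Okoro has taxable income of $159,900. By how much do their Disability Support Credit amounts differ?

$9,633

Oren ($245,525): Disability Support Credit: 12% of the $87,225 excess over $158,300 is $10,467 ≥ base, so the credit is $0.
Kwame ($159,900): Disability Support Credit: 12% of the $1,600 excess over $158,300 is $192; credit = $9,825 − $192 = $9,633.
Difference: |$0 − $9,633| = $9,633.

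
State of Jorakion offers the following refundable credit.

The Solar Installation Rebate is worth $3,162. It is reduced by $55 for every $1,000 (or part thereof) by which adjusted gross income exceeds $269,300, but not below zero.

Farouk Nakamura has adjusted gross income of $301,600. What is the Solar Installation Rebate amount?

$1,347

Solar Installation Rebate: income exceeds $269,300 by $32,300, which is 33 full-or-partial $1,000 increments; reduction = 33 × $55 = $1,815, leaving $1,347.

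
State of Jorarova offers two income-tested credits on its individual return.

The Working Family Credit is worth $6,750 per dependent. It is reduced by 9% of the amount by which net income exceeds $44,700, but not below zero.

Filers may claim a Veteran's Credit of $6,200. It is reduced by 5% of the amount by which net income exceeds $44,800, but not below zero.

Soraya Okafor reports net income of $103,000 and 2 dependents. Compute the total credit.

Working Family Credit: base = 2 × $6,750 = $13,500. 9% of the $58,300 excess over $44,700 is $5,247; credit = $13,500 − $5,247 = $8,253.
Veteran's Credit: 5% of the $58,200 excess over $44,800 is $2,910; credit = $6,200 − $2,910 = $3,290.
Total: $8,253 + $3,290 = $11,543.

$11,543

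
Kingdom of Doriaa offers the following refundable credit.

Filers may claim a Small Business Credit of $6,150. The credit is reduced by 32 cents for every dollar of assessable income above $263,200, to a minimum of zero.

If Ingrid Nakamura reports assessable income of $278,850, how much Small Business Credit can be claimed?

$1,142

Small Business Credit: 32% of the $15,650 excess over $263,200 is $5,008; credit = $6,150 − $5,008 = $1,142.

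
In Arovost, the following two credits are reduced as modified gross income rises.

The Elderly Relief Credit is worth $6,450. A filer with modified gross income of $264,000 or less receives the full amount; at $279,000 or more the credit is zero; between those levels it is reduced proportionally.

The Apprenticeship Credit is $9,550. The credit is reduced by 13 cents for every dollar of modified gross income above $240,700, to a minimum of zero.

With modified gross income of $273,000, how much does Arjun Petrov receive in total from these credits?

$7,931

Elderly Relief Credit: $273,000 is $9,000 into a $15,000 phase-out range, leaving 6,000/15,000 of the credit: $6,450 × 6,000/15,000 = $2,580.
Apprenticeship Credit: 13% of the $32,300 excess over $240,700 is $4,199; credit = $9,550 − $4,199 = $5,351.
Total: $2,580 + $5,351 = $7,931.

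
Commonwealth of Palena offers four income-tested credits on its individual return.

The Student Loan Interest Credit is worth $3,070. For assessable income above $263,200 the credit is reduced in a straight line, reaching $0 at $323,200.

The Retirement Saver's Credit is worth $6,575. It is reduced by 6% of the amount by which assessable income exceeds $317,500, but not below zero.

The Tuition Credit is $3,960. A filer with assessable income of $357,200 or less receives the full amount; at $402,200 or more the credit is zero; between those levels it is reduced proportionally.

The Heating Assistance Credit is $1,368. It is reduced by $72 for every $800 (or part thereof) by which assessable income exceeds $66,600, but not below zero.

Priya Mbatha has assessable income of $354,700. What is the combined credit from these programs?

Student Loan Interest Credit: $354,700 is at or above $323,200, so the credit is $0.
Retirement Saver's Credit: 6% of the $37,200 excess over $317,500 is $2,232; credit = $6,575 − $2,232 = $4,343.
Tuition Credit: $354,700 is at or below the $357,200 threshold, so the full $3,960 applies.
Heating Assistance Credit: income exceeds $66,600 by $288,100 → 361 increments × $72 = $25,992 ≥ base, so the credit is $0.
Total: $0 + $4,343 + $3,960 + $0 = $8,303.

$8,303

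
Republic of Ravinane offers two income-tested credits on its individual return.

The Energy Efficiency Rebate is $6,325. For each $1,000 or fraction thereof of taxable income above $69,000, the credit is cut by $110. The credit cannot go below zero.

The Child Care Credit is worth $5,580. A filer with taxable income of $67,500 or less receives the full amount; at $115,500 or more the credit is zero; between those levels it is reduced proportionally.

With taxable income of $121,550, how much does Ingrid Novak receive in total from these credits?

Energy Efficiency Rebate: income exceeds $69,000 by $52,550, which is 53 full-or-partial $1,000 increments; reduction = 53 × $110 = $5,830, leaving $495.
Child Care Credit: $121,550 is at or above $115,500, so the credit is $0.
Total: $495 + $0 = $495.

$495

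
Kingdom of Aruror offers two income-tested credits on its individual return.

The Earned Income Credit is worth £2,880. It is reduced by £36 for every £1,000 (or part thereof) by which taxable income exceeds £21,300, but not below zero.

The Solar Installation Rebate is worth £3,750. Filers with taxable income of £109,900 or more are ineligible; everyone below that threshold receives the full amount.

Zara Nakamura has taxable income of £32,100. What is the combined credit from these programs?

Earned Income Credit: income exceeds £21,300 by £10,800, which is 11 full-or-partial £1,000 increments; reduction = 11 × £36 = £396, leaving £2,484.
Solar Installation Rebate: £32,100 is below the £109,900 cutoff, so the full £3,750 applies.
Total: £2,484 + £3,750 = £6,234.

£6,234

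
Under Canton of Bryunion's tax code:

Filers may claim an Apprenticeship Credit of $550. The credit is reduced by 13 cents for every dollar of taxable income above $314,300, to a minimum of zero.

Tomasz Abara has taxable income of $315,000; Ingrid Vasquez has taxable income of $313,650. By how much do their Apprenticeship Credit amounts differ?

Tomasz ($315,000): Apprenticeship Credit: 13% of the $700 excess over $314,300 is $91; credit = $550 − $91 = $459.
Ingrid ($313,650): Apprenticeship Credit: $313,650 is at or below the $314,300 threshold, so the full $550 applies.
Difference: |$459 − $550| = $91.

$91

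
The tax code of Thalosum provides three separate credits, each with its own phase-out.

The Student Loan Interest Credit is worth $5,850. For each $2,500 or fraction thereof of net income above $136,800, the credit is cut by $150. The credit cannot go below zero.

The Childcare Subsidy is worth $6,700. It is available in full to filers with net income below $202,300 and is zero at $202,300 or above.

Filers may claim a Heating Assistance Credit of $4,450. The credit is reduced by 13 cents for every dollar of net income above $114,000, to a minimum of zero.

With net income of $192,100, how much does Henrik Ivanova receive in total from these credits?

$9,100

Student Loan Interest Credit: income exceeds $136,800 by $55,300, which is 23 full-or-partial $2,500 increments; reduction = 23 × $150 = $3,450, leaving $2,400.
Childcare Subsidy: $192,100 is below the $202,300 cutoff, so the full $6,700 applies.
Heating Assistance Credit: 13% of the $78,100 excess over $114,000 is $10,153 ≥ base, so the credit is $0.
Total: $2,400 + $6,700 + $0 = $9,100.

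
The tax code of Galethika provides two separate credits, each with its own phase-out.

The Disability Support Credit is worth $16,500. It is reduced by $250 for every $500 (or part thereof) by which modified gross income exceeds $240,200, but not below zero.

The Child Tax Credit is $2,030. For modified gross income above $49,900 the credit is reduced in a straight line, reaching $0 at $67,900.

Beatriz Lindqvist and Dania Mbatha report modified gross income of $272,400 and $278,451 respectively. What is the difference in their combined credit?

$250

Beatriz ($272,400): Disability Support Credit: income exceeds $240,200 by $32,200, which is 65 full-or-partial $500 increments; reduction = 65 × $250 = $16,250, leaving $250. Child Tax Credit: $272,400 is at or above $67,900, so the credit is $0. total $250 + $0 = $250
Dania ($278,451): Disability Support Credit: income exceeds $240,200 by $38,251 → 77 increments × $250 = $19,250 ≥ base, so the credit is $0. Child Tax Credit: $278,451 is at or above $67,900, so the credit is $0. total $0 + $0 = $0
Difference: |$250 − $0| = $250.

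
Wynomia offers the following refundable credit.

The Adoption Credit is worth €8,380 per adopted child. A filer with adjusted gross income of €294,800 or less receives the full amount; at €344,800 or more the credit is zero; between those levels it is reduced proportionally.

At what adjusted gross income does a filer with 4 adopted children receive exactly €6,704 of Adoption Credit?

€334,800

Full credit = 4 × €8,380 = €33,520.
€6,704 is 6,704/33,520 of the full €33,520, so 26,816/33,520 of the €50,000 range has been used: income = €294,800 + €50,000 × 26,816/33,520 = €334,800.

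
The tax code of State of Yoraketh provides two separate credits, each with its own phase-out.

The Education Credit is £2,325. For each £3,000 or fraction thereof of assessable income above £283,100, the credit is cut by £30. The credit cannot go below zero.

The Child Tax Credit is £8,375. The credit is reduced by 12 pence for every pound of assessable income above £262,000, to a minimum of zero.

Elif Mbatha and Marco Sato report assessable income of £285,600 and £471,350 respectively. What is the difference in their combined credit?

Elif (£285,600): Education Credit: income exceeds £283,100 by £2,500, which is 1 full-or-partial £3,000 increment; reduction = 1 × £30 = £30, leaving £2,295. Child Tax Credit: 12% of the £23,600 excess over £262,000 is £2,832; credit = £8,375 − £2,832 = £5,543. total £2,295 + £5,543 = £7,838
Marco (£471,350): Education Credit: income exceeds £283,100 by £188,250, which is 63 full-or-partial £3,000 increments; reduction = 63 × £30 = £1,890, leaving £435. Child Tax Credit: 12% of the £209,350 excess over £262,000 is £25,122 ≥ base, so the credit is £0. total £435 + £0 = £435
Difference: |£7,838 − £435| = £7,403.

£7,403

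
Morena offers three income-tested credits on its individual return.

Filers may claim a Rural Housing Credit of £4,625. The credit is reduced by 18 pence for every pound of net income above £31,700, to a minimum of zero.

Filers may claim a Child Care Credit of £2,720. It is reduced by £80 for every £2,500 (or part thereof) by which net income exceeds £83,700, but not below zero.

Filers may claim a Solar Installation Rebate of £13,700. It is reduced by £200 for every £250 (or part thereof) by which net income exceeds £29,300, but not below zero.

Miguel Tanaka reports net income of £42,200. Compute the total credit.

Rural Housing Credit: 18% of the £10,500 excess over £31,700 is £1,890; credit = £4,625 − £1,890 = £2,735.
Child Care Credit: £42,200 is at or below the £83,700 threshold, so the full £2,720 applies.
Solar Installation Rebate: income exceeds £29,300 by £12,900, which is 52 full-or-partial £250 increments; reduction = 52 × £200 = £10,400, leaving £3,300.
Total: £2,735 + £2,720 + £3,300 = £8,755.

£8,755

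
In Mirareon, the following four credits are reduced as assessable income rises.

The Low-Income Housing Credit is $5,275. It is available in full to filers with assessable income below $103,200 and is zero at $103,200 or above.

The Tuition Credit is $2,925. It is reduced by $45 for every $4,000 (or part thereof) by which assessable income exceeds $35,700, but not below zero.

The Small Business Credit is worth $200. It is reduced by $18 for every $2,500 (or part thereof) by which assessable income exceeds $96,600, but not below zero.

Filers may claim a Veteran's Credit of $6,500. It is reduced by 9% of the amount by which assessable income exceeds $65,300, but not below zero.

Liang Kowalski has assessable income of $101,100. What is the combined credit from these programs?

Low-Income Housing Credit: $101,100 is below the $103,200 cutoff, so the full $5,275 applies.
Tuition Credit: income exceeds $35,700 by $65,400, which is 17 full-or-partial $4,000 increments; reduction = 17 × $45 = $765, leaving $2,160.
Small Business Credit: income exceeds $96,600 by $4,500, which is 2 full-or-partial $2,500 increments; reduction = 2 × $18 = $36, leaving $164.
Veteran's Credit: 9% of the $35,800 excess over $65,300 is $3,222; credit = $6,500 − $3,222 = $3,278.
Total: $5,275 + $2,160 + $164 + $3,278 = $10,877.

$10,877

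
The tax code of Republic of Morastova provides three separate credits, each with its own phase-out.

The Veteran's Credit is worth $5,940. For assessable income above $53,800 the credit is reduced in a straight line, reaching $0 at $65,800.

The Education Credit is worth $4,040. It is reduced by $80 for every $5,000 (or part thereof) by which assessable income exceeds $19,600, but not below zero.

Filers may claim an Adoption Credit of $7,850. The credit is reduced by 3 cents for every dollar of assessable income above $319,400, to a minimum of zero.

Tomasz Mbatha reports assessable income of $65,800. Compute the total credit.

Veteran's Credit: $65,800 is at or above $65,800, so the credit is $0.
Education Credit: income exceeds $19,600 by $46,200, which is 10 full-or-partial $5,000 increments; reduction = 10 × $80 = $800, leaving $3,240.
Adoption Credit: $65,800 is at or below the $319,400 threshold, so the full $7,850 applies.
Total: $0 + $3,240 + $7,850 = $11,090.

$11,090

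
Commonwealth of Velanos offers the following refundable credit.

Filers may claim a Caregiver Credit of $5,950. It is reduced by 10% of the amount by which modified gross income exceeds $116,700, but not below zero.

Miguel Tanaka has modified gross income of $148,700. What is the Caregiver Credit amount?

Caregiver Credit: 10% of the $32,000 excess over $116,700 is $3,200; credit = $5,950 − $3,200 = $2,750.

$2,750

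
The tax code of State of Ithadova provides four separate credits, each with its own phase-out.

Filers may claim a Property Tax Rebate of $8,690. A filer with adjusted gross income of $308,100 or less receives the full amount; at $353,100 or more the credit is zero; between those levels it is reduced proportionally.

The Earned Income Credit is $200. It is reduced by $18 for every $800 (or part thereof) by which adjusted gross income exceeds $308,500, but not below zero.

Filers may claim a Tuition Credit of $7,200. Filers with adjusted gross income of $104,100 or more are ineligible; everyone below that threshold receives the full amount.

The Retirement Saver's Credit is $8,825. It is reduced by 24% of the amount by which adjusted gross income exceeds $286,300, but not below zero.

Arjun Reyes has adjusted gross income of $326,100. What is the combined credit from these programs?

$5,214

Property Tax Rebate: $326,100 is $18,000 into a $45,000 phase-out range, leaving 27,000/45,000 of the credit: $8,690 × 27,000/45,000 = $5,214.
Earned Income Credit: income exceeds $308,500 by $17,600 → 22 increments × $18 = $396 ≥ base, so the credit is $0.
Tuition Credit: $326,100 meets or exceeds the $104,100 cutoff, so the credit is $0.
Retirement Saver's Credit: 24% of the $39,800 excess over $286,300 is $9,552 ≥ base, so the credit is $0.
Total: $5,214 + $0 + $0 + $0 = $5,214.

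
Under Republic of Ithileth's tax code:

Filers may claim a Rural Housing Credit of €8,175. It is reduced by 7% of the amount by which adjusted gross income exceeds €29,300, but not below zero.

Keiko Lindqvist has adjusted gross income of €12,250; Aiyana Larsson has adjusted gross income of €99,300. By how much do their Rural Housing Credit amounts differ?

€4,900

Keiko (€12,250): Rural Housing Credit: €12,250 is at or below the €29,300 threshold, so the full €8,175 applies.
Aiyana (€99,300): Rural Housing Credit: 7% of the €70,000 excess over €29,300 is €4,900; credit = €8,175 − €4,900 = €3,275.
Difference: |€8,175 − €3,275| = €4,900.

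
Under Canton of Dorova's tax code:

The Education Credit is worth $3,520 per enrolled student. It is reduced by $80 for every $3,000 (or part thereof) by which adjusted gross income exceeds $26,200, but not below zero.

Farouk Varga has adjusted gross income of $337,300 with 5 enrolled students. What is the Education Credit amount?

$9,280

Education Credit: base = 5 × $3,520 = $17,600. income exceeds $26,200 by $311,100, which is 104 full-or-partial $3,000 increments; reduction = 104 × $80 = $8,320, leaving $9,280.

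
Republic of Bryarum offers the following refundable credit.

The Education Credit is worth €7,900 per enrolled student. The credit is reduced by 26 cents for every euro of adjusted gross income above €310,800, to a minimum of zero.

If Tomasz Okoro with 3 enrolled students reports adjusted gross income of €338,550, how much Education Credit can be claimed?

€16,485

Education Credit: base = 3 × €7,900 = €23,700. 26% of the €27,750 excess over €310,800 is €7,215; credit = €23,700 − €7,215 = €16,485.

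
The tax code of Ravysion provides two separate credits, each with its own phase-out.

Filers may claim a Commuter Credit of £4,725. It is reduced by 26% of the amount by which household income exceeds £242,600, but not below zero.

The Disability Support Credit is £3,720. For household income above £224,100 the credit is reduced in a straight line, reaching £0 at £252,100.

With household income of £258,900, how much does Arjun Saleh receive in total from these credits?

£487

Commuter Credit: 26% of the £16,300 excess over £242,600 is £4,238; credit = £4,725 − £4,238 = £487.
Disability Support Credit: £258,900 is at or above £252,100, so the credit is £0.
Total: £487 + £0 = £487.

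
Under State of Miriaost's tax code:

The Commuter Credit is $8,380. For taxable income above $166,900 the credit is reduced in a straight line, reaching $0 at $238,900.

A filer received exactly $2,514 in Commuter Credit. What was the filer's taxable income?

$2,514 is 2,514/8,380 of the full $8,380, so 5,866/8,380 of the $72,000 range has been used: income = $166,900 + $72,000 × 5,866/8,380 = $217,300.

$217,300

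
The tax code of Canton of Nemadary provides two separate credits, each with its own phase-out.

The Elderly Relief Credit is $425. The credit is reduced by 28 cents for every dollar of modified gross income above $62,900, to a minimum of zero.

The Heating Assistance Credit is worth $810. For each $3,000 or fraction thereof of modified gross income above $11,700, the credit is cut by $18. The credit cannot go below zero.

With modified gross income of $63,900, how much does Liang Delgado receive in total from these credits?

Elderly Relief Credit: 28% of the $1,000 excess over $62,900 is $280; credit = $425 − $280 = $145.
Heating Assistance Credit: income exceeds $11,700 by $52,200, which is 18 full-or-partial $3,000 increments; reduction = 18 × $18 = $324, leaving $486.
Total: $145 + $486 = $631.

$631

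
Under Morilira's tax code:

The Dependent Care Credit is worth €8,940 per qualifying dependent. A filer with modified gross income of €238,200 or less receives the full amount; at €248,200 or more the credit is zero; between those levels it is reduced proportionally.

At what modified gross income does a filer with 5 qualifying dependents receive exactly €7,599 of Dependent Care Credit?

€246,500

Full credit = 5 × €8,940 = €44,700.
€7,599 is 7,599/44,700 of the full €44,700, so 37,101/44,700 of the €10,000 range has been used: income = €238,200 + €10,000 × 37,101/44,700 = €246,500.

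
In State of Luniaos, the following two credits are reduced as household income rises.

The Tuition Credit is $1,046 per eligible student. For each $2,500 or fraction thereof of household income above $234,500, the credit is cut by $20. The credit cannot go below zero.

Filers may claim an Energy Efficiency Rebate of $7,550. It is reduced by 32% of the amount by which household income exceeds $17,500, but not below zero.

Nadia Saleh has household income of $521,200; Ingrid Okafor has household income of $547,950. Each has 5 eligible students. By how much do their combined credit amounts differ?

Nadia ($521,200): Tuition Credit: base = 5 × $1,046 = $5,230. income exceeds $234,500 by $286,700, which is 115 full-or-partial $2,500 increments; reduction = 115 × $20 = $2,300, leaving $2,930. Energy Efficiency Rebate: 32% of the $503,700 excess over $17,500 is $161,184 ≥ base, so the credit is $0. total $2,930 + $0 = $2,930
Ingrid ($547,950): Tuition Credit: base = 5 × $1,046 = $5,230. income exceeds $234,500 by $313,450, which is 126 full-or-partial $2,500 increments; reduction = 126 × $20 = $2,520, leaving $2,710. Energy Efficiency Rebate: 32% of the $530,450 excess over $17,500 is $169,744 ≥ base, so the credit is $0. total $2,710 + $0 = $2,710
Difference: |$2,930 − $2,710| = $220.

$220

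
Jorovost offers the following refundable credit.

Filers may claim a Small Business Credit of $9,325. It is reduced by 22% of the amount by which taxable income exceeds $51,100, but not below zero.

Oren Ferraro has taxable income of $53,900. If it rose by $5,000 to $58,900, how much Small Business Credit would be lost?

$1,100

At $53,900 — 22% of the $2,800 excess over $51,100 is $616; credit = $9,325 − $616 = $8,709.
At $58,900 — 22% of the $7,800 excess over $51,100 is $1,716; credit = $9,325 − $1,716 = $7,609.
Lost: $8,709 − $7,609 = $1,100.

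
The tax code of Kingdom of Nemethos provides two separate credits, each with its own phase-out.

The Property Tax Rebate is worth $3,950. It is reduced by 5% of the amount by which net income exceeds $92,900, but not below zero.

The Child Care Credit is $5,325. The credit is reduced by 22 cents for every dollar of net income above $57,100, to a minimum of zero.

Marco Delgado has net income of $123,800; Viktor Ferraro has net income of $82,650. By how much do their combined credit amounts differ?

$1,545

Marco ($123,800): Property Tax Rebate: 5% of the $30,900 excess over $92,900 is $1,545; credit = $3,950 − $1,545 = $2,405. Child Care Credit: 22% of the $66,700 excess over $57,100 is $14,674 ≥ base, so the credit is $0. total $2,405 + $0 = $2,405
Viktor ($82,650): Property Tax Rebate: $82,650 is at or below the $92,900 threshold, so the full $3,950 applies. Child Care Credit: 22% of the $25,550 excess over $57,100 is $5,621 ≥ base, so the credit is $0. total $3,950 + $0 = $3,950
Difference: |$2,405 − $3,950| = $1,545.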